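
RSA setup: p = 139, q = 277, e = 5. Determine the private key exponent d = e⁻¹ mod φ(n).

φ(n) = (p−1)(q−1) = 138·276 = 38088.
Need d with 5·d ≡ 1 (mod 38088). Apply the extended Euclidean algorithm:
38088 = 7617*5 + 3
5 = 1*3 + 2
3 = 1*2 + 1
2 = 2*1 + 0
Back-substitute:
1 = 3 − 2
1 = −5 + 2·3
1 = 2·38088 − 15235·5
So 5·(-15235) ≡ 1 (mod 38088), hence d ≡ -15235 ≡ 22853 (mod 38088).

22853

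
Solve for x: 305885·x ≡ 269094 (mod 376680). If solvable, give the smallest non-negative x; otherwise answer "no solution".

gcd(305885, 376680):
376680 = 1·305885 + 70795
305885 = 4·70795 + 22705
70795 = 3·22705 + 2680
22705 = 8·2680 + 1265
2680 = 2·1265 + 150
1265 = 8·150 + 65
150 = 2·65 + 20
65 = 3·20 + 5
20 = 4·5 + 0
gcd = 5, but 5 ∤ 269094, so the congruence has no solution.

no solution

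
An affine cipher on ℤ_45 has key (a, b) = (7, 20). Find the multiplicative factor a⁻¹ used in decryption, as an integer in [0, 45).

Extended Euclidean algorithm:
45 = 6·7 + 3
7 = 2·3 + 1
3 = 3·1 + 0
Since gcd(7, 45) = 1, back-substitute to write 1 as a combination:
1 = 7 − 2·3
1 = −2·45 + 13·7
So 7·13 ≡ 1 (mod 45).

13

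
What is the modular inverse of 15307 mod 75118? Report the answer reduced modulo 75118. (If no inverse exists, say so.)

Apply the Euclidean algorithm to 75118 and 15307:
75118 = 4×15307 + 13890
15307 = 1×13890 + 1417
13890 = 9×1417 + 1137
1417 = 1×1137 + 280
1137 = 4×280 + 17
280 = 16×17 + 8
17 = 2×8 + 1
8 = 8×1 + 0
The gcd is 1. Working backward:
1 = 17 − 2·8
1 = −2·280 + 33·17
1 = 33·1137 − 134·280
1 = −134·1417 + 167·1137
1 = 167·13890 − 1637·1417
1 = −1637·15307 + 1804·13890
1 = 1804·75118 − 8853·15307
Thus 15307·(-8853) ≡ 1 (mod 75118); reducing, -8853 mod 75118 = 66265.

66265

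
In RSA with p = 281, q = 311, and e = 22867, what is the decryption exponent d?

37803

φ(n) = (p−1)(q−1) = 280·310 = 86800.
Need d with 22867·d ≡ 1 (mod 86800). Apply the extended Euclidean algorithm:
86800 = 3*22867 + 18199
22867 = 1*18199 + 4668
18199 = 3*4668 + 4195
4668 = 1*4195 + 473
4195 = 8*473 + 411
473 = 1*411 + 62
411 = 6*62 + 39
62 = 1*39 + 23
39 = 1*23 + 16
23 = 1*16 + 7
16 = 2*7 + 2
7 = 3*2 + 1
2 = 2*1 + 0
Back-substitute:
1 = 7 − 3·2
1 = −3·16 + 7·7
1 = 7·23 − 10·16
1 = −10·39 + 17·23
1 = 17·62 − 27·39
1 = −27·411 + 179·62
1 = 179·473 − 206·411
1 = −206·4195 + 1827·473
1 = 1827·4668 − 2033·4195
1 = −2033·18199 + 7926·4668
1 = 7926·22867 − 9959·18199
1 = −9959·86800 + 37803·22867
So 22867·37803 ≡ 1 (mod 86800), hence d = 37803.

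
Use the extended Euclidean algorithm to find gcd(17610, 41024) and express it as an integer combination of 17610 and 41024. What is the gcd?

2

Repeated division:
41024 = 2×17610 + 5804
17610 = 3×5804 + 198
5804 = 29×198 + 62
198 = 3×62 + 12
62 = 5×12 + 2
12 = 6×2 + 0
gcd(17610, 41024) = 2.
Working backward:
2 = 62 − 5·12
2 = −5·198 + 16·62
2 = 16·5804 − 469·198
2 = −469·17610 + 1423·5804
2 = 1423·41024 − 3315·17610
So 2 = (1423)·41024 + (-3315)·17610.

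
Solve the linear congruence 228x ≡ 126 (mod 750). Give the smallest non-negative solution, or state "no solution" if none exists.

17

First find gcd(228, 750):
750 = 3·228 + 66
228 = 3·66 + 30
66 = 2·30 + 6
30 = 5·6 + 0
gcd = 6 and 6 | 126, so solutions exist. Divide through by 6: 38x ≡ 21 (mod 125).
Now find 38⁻¹ mod 125:
125 = 3*38 + 11
38 = 3*11 + 5
11 = 2*5 + 1
5 = 5*1 + 0
Back-substitute:
1 = 11 − 2·5
1 = −2·38 + 7·11
1 = 7·125 − 23·38
So 38·(-23) ≡ 1 (mod 125), i.e. 38⁻¹ ≡ 102.
Then x ≡ 102·21 ≡ 17 (mod 125); the smallest non-negative solution is x = 17.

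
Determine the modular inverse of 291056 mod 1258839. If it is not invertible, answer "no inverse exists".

1055288

Extended Euclidean algorithm:
1258839 = 4*291056 + 94615
291056 = 3*94615 + 7211
94615 = 13*7211 + 872
7211 = 8*872 + 235
872 = 3*235 + 167
235 = 1*167 + 68
167 = 2*68 + 31
68 = 2*31 + 6
31 = 5*6 + 1
6 = 6*1 + 0
Since gcd(291056, 1258839) = 1, back-substitute to write 1 as a combination:
1 = 31 − 5·6
1 = −5·68 + 11·31
1 = 11·167 − 27·68
1 = −27·235 + 38·167
1 = 38·872 − 141·235
1 = −141·7211 + 1166·872
1 = 1166·94615 − 15299·7211
1 = −15299·291056 + 47063·94615
1 = 47063·1258839 − 203551·291056
Thus 291056·(-203551) ≡ 1 (mod 1258839); reducing, -203551 mod 1258839 = 1055288.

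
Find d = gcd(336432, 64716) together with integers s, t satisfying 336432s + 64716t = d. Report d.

Apply Euclid's algorithm to 336432 and 64716:
336432 = 5×64716 + 12852
64716 = 5×12852 + 456
12852 = 28×456 + 84
456 = 5×84 + 36
84 = 2×36 + 12
36 = 3×12 + 0
gcd(336432, 64716) = 12.
Working backward:
12 = 84 − 2·36
12 = −2·456 + 11·84
12 = 11·12852 − 310·456
12 = −310·64716 + 1561·12852
12 = 1561·336432 − 8115·64716
So 12 = (1561)·336432 + (-8115)·64716.

12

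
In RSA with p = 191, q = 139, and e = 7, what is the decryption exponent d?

φ(n) = (p−1)(q−1) = 190·138 = 26220.
Need d with 7·d ≡ 1 (mod 26220). Apply the extended Euclidean algorithm:
26220 = 3745·7 + 5
7 = 1·5 + 2
5 = 2·2 + 1
2 = 2·1 + 0
Back-substitute:
1 = 5 − 2·2
1 = −2·7 + 3·5
1 = 3·26220 − 11237·7
So 7·(-11237) ≡ 1 (mod 26220), hence d ≡ -11237 ≡ 14983 (mod 26220).

14983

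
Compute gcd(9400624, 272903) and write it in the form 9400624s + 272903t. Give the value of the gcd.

1

Apply Euclid's algorithm to 9400624 and 272903:
9400624 = 34×272903 + 121922
272903 = 2×121922 + 29059
121922 = 4×29059 + 5686
29059 = 5×5686 + 629
5686 = 9×629 + 25
629 = 25×25 + 4
25 = 6×4 + 1
4 = 4×1 + 0
gcd(9400624, 272903) = 1.
Working backward:
1 = 25 − 6·4
1 = −6·629 + 151·25
1 = 151·5686 − 1365·629
1 = −1365·29059 + 6976·5686
1 = 6976·121922 − 29269·29059
1 = −29269·272903 + 65514·121922
1 = 65514·9400624 − 2256745·272903
So 1 = (65514)·9400624 + (-2256745)·272903.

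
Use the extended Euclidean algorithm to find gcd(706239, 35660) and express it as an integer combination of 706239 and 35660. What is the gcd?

1

Euclidean algorithm:
706239 = 19·35660 + 28699
35660 = 1·28699 + 6961
28699 = 4·6961 + 855
6961 = 8·855 + 121
855 = 7·121 + 8
121 = 15·8 + 1
8 = 8·1 + 0
gcd(706239, 35660) = 1.
Working backward:
1 = 121 − 15·8
1 = −15·855 + 106·121
1 = 106·6961 − 863·855
1 = −863·28699 + 3558·6961
1 = 3558·35660 − 4421·28699
1 = −4421·706239 + 87557·35660
So 1 = (-4421)·706239 + (87557)·35660.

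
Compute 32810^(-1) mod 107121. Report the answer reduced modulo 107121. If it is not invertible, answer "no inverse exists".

Run Euclid on (107121, 32810):
107121 = 3*32810 + 8691
32810 = 3*8691 + 6737
8691 = 1*6737 + 1954
6737 = 3*1954 + 875
1954 = 2*875 + 204
875 = 4*204 + 59
204 = 3*59 + 27
59 = 2*27 + 5
27 = 5*5 + 2
5 = 2*2 + 1
2 = 2*1 + 0
gcd = 1, so the inverse exists. Back-substitute:
1 = 5 − 2·2
1 = −2·27 + 11·5
1 = 11·59 − 24·27
1 = −24·204 + 83·59
1 = 83·875 − 356·204
1 = −356·1954 + 795·875
1 = 795·6737 − 2741·1954
1 = −2741·8691 + 3536·6737
1 = 3536·32810 − 13349·8691
1 = −13349·107121 + 43583·32810
So 32810·43583 ≡ 1 (mod 107121).

43583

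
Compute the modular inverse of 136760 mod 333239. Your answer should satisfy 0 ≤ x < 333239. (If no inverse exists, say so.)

164234

Run Euclid on (333239, 136760):
333239 = 2·136760 + 59719
136760 = 2·59719 + 17322
59719 = 3·17322 + 7753
17322 = 2·7753 + 1816
7753 = 4·1816 + 489
1816 = 3·489 + 349
489 = 1·349 + 140
349 = 2·140 + 69
140 = 2·69 + 2
69 = 34·2 + 1
2 = 2·1 + 0
Since gcd(136760, 333239) = 1, back-substitute to write 1 as a combination:
1 = 69 − 34·2
1 = −34·140 + 69·69
1 = 69·349 − 172·140
1 = −172·489 + 241·349
1 = 241·1816 − 895·489
1 = −895·7753 + 3821·1816
1 = 3821·17322 − 8537·7753
1 = −8537·59719 + 29432·17322
1 = 29432·136760 − 67401·59719
1 = −67401·333239 + 164234·136760
So 136760·164234 ≡ 1 (mod 333239).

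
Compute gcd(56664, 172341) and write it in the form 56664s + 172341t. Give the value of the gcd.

Repeated division:
172341 = 3·56664 + 2349
56664 = 24·2349 + 288
2349 = 8·288 + 45
288 = 6·45 + 18
45 = 2·18 + 9
18 = 2·9 + 0
gcd(56664, 172341) = 9.
Back-substituting:
9 = 45 − 2·18
9 = −2·288 + 13·45
9 = 13·2349 − 106·288
9 = −106·56664 + 2557·2349
9 = 2557·172341 − 7777·56664
So 9 = (2557)·172341 + (-7777)·56664.

9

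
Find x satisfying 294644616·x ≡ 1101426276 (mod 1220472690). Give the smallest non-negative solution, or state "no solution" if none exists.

35501376

First find gcd(294644616, 1220472690):
1220472690 = 4·294644616 + 41894226
294644616 = 7·41894226 + 1385034
41894226 = 30·1385034 + 343206
1385034 = 4·343206 + 12210
343206 = 28·12210 + 1326
12210 = 9·1326 + 276
1326 = 4·276 + 222
276 = 1·222 + 54
222 = 4·54 + 6
54 = 9·6 + 0
gcd = 6 and 6 | 1101426276, so solutions exist. Divide through by 6: 49107436x ≡ 183571046 (mod 203412115).
Now find 49107436⁻¹ mod 203412115:
203412115 = 4·49107436 + 6982371
49107436 = 7·6982371 + 230839
6982371 = 30·230839 + 57201
230839 = 4·57201 + 2035
57201 = 28·2035 + 221
2035 = 9·221 + 46
221 = 4·46 + 37
46 = 1·37 + 9
37 = 4·9 + 1
9 = 9·1 + 0
Back-substitute:
1 = 37 − 4·9
1 = −4·46 + 5·37
1 = 5·221 − 24·46
1 = −24·2035 + 221·221
1 = 221·57201 − 6212·2035
1 = −6212·230839 + 25069·57201
1 = 25069·6982371 − 758282·230839
1 = −758282·49107436 + 5333043·6982371
1 = 5333043·203412115 − 22090454·49107436
So 49107436·(-22090454) ≡ 1 (mod 203412115), i.e. 49107436⁻¹ ≡ 181321661.
Then x ≡ 181321661·183571046 ≡ 35501376 (mod 203412115); the smallest non-negative solution is x = 35501376.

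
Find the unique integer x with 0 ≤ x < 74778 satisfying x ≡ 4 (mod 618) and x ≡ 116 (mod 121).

68602

Write x = 4 + 618·k. Then 618·k ≡ 116 − 4 ≡ 112 (mod 121).
Need 618⁻¹ mod 121. Extended Euclid on (121, 13):
121 = 9×13 + 4
13 = 3×4 + 1
4 = 4×1 + 0
Back-substitute:
1 = 13 − 3·4
1 = −3·121 + 28·13
618⁻¹ ≡ 28 (mod 121), so k ≡ 28·112 ≡ 111 (mod 121).
x = 4 + 618·111 = 68602.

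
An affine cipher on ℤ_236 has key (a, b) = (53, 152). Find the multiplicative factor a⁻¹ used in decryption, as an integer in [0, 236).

49

Apply the Euclidean algorithm to 236 and 53:
236 = 4×53 + 24
53 = 2×24 + 5
24 = 4×5 + 4
5 = 1×4 + 1
4 = 4×1 + 0
The gcd is 1. Working backward:
1 = 5 − 4
1 = −24 + 5·5
1 = 5·53 − 11·24
1 = −11·236 + 49·53
So 53·49 ≡ 1 (mod 236).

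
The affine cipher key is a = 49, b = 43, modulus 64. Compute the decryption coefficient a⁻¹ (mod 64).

17

Apply the Euclidean algorithm to 64 and 49:
64 = 1*49 + 15
49 = 3*15 + 4
15 = 3*4 + 3
4 = 1*3 + 1
3 = 3*1 + 0
Since gcd(49, 64) = 1, back-substitute to write 1 as a combination:
1 = 4 − 3
1 = −15 + 4·4
1 = 4·49 − 13·15
1 = −13·64 + 17·49
So 49·17 ≡ 1 (mod 64).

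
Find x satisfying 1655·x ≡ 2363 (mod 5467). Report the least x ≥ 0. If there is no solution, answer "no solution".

First find gcd(1655, 5467):
5467 = 3·1655 + 502
1655 = 3·502 + 149
502 = 3·149 + 55
149 = 2·55 + 39
55 = 1·39 + 16
39 = 2·16 + 7
16 = 2·7 + 2
7 = 3·2 + 1
2 = 2·1 + 0
gcd = 1, so a unique solution mod 5467 exists.
Back-substitute for the Bézout coefficients:
1 = 7 − 3·2
1 = −3·16 + 7·7
1 = 7·39 − 17·16
1 = −17·55 + 24·39
1 = 24·149 − 65·55
1 = −65·502 + 219·149
1 = 219·1655 − 722·502
1 = −722·5467 + 2385·1655
So 1655·(2385) ≡ 1 (mod 5467), giving 1655⁻¹ ≡ 2385.
x ≡ 1655⁻¹·2363 ≡ 2385·2363 ≡ 4745 (mod 5467).

4745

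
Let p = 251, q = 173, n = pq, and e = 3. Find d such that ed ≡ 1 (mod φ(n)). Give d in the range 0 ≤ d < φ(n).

φ(n) = (p−1)(q−1) = 250·172 = 43000.
Need d with 3·d ≡ 1 (mod 43000). Apply the extended Euclidean algorithm:
43000 = 14333*3 + 1
3 = 3*1 + 0
Back-substitute:
1 = 43000 − 14333·3
So 3·(-14333) ≡ 1 (mod 43000), hence d ≡ -14333 ≡ 28667 (mod 43000).

28667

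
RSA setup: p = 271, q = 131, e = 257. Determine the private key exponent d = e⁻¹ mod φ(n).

φ(n) = (p−1)(q−1) = 270·130 = 35100.
Need d with 257·d ≡ 1 (mod 35100). Apply the extended Euclidean algorithm:
35100 = 136×257 + 148
257 = 1×148 + 109
148 = 1×109 + 39
109 = 2×39 + 31
39 = 1×31 + 8
31 = 3×8 + 7
8 = 1×7 + 1
7 = 7×1 + 0
Back-substitute:
1 = 8 − 7
1 = −31 + 4·8
1 = 4·39 − 5·31
1 = −5·109 + 14·39
1 = 14·148 − 19·109
1 = −19·257 + 33·148
1 = 33·35100 − 4507·257
So 257·(-4507) ≡ 1 (mod 35100), hence d ≡ -4507 ≡ 30593 (mod 35100).

30593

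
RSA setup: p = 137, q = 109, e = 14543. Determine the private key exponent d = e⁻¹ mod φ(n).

2735

φ(n) = (p−1)(q−1) = 136·108 = 14688.
Need d with 14543·d ≡ 1 (mod 14688). Apply the extended Euclidean algorithm:
14688 = 1*14543 + 145
14543 = 100*145 + 43
145 = 3*43 + 16
43 = 2*16 + 11
16 = 1*11 + 5
11 = 2*5 + 1
5 = 5*1 + 0
Back-substitute:
1 = 11 − 2·5
1 = −2·16 + 3·11
1 = 3·43 − 8·16
1 = −8·145 + 27·43
1 = 27·14543 − 2708·145
1 = −2708·14688 + 2735·14543
So 14543·2735 ≡ 1 (mod 14688), hence d = 2735.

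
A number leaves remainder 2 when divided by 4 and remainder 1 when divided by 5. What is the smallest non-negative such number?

6

Write x = 2 + 4·k. Then 4·k ≡ 1 − 2 ≡ 4 (mod 5).
Need 4⁻¹ mod 5. Extended Euclid on (5, 4):
5 = 1×4 + 1
4 = 4×1 + 0
Back-substitute:
1 = 5 − 4
4⁻¹ ≡ 4 (mod 5), so k ≡ 4·4 ≡ 1 (mod 5).
x = 2 + 4·1 = 6.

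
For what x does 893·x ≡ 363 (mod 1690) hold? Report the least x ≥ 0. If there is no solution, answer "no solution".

First find gcd(893, 1690):
1690 = 1*893 + 797
893 = 1*797 + 96
797 = 8*96 + 29
96 = 3*29 + 9
29 = 3*9 + 2
9 = 4*2 + 1
2 = 2*1 + 0
gcd = 1, so a unique solution mod 1690 exists.
Back-substitute for the Bézout coefficients:
1 = 9 − 4·2
1 = −4·29 + 13·9
1 = 13·96 − 43·29
1 = −43·797 + 357·96
1 = 357·893 − 400·797
1 = −400·1690 + 757·893
So 893·(757) ≡ 1 (mod 1690), giving 893⁻¹ ≡ 757.
x ≡ 893⁻¹·363 ≡ 757·363 ≡ 1011 (mod 1690).

1011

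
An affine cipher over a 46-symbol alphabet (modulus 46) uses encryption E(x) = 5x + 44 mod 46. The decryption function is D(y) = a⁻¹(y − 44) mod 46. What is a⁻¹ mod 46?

Run Euclid on (46, 5):
46 = 9·5 + 1
5 = 5·1 + 0
The gcd is 1. Working backward:
1 = 46 − 9·5
Thus 5·(-9) ≡ 1 (mod 46); reducing, -9 mod 46 = 37.

37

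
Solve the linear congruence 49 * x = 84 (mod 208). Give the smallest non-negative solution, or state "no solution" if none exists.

180

First find gcd(49, 208):
208 = 4·49 + 12
49 = 4·12 + 1
12 = 12·1 + 0
gcd = 1, so a unique solution mod 208 exists.
Back-substitute for the Bézout coefficients:
1 = 49 − 4·12
1 = −4·208 + 17·49
So 49·(17) ≡ 1 (mod 208), giving 49⁻¹ ≡ 17.
x ≡ 49⁻¹·84 ≡ 17·84 ≡ 180 (mod 208).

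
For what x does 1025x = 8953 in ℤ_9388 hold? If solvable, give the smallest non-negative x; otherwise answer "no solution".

First find gcd(1025, 9388):
9388 = 9·1025 + 163
1025 = 6·163 + 47
163 = 3·47 + 22
47 = 2·22 + 3
22 = 7·3 + 1
3 = 3·1 + 0
gcd = 1, so a unique solution mod 9388 exists.
Back-substitute for the Bézout coefficients:
1 = 22 − 7·3
1 = −7·47 + 15·22
1 = 15·163 − 52·47
1 = −52·1025 + 327·163
1 = 327·9388 − 2995·1025
So 1025·(-2995) ≡ 1 (mod 9388), giving 1025⁻¹ ≡ 6393.
x ≡ 1025⁻¹·8953 ≡ 6393·8953 ≡ 7281 (mod 9388).

7281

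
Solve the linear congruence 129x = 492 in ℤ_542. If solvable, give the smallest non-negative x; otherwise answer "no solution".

First find gcd(129, 542):
542 = 4·129 + 26
129 = 4·26 + 25
26 = 1·25 + 1
25 = 25·1 + 0
gcd = 1, so a unique solution mod 542 exists.
Back-substitute for the Bézout coefficients:
1 = 26 − 25
1 = −129 + 5·26
1 = 5·542 − 21·129
So 129·(-21) ≡ 1 (mod 542), giving 129⁻¹ ≡ 521.
x ≡ 129⁻¹·492 ≡ 521·492 ≡ 508 (mod 542).

508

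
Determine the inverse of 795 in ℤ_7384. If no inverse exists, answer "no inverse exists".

Apply the Euclidean algorithm to 7384 and 795:
7384 = 9·795 + 229
795 = 3·229 + 108
229 = 2·108 + 13
108 = 8·13 + 4
13 = 3·4 + 1
4 = 4·1 + 0
gcd = 1, so the inverse exists. Back-substitute:
1 = 13 − 3·4
1 = −3·108 + 25·13
1 = 25·229 − 53·108
1 = −53·795 + 184·229
1 = 184·7384 − 1709·795
So 795·(-1709) ≡ 1 (mod 7384), and -1709 ≡ 5675 (mod 7384).

5675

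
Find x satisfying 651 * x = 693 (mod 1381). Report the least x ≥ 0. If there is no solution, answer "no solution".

First find gcd(651, 1381):
1381 = 2·651 + 79
651 = 8·79 + 19
79 = 4·19 + 3
19 = 6·3 + 1
3 = 3·1 + 0
gcd = 1, so a unique solution mod 1381 exists.
Back-substitute for the Bézout coefficients:
1 = 19 − 6·3
1 = −6·79 + 25·19
1 = 25·651 − 206·79
1 = −206·1381 + 437·651
So 651·(437) ≡ 1 (mod 1381), giving 651⁻¹ ≡ 437.
x ≡ 651⁻¹·693 ≡ 437·693 ≡ 402 (mod 1381).

402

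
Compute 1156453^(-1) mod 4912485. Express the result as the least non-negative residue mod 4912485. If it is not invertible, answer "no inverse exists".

3692542

Apply the Euclidean algorithm to 4912485 and 1156453:
4912485 = 4·1156453 + 286673
1156453 = 4·286673 + 9761
286673 = 29·9761 + 3604
9761 = 2·3604 + 2553
3604 = 1·2553 + 1051
2553 = 2·1051 + 451
1051 = 2·451 + 149
451 = 3·149 + 4
149 = 37·4 + 1
4 = 4·1 + 0
gcd = 1, so the inverse exists. Back-substitute:
1 = 149 − 37·4
1 = −37·451 + 112·149
1 = 112·1051 − 261·451
1 = −261·2553 + 634·1051
1 = 634·3604 − 895·2553
1 = −895·9761 + 2424·3604
1 = 2424·286673 − 71191·9761
1 = −71191·1156453 + 287188·286673
1 = 287188·4912485 − 1219943·1156453
Thus 1156453·(-1219943) ≡ 1 (mod 4912485); reducing, -1219943 mod 4912485 = 3692542.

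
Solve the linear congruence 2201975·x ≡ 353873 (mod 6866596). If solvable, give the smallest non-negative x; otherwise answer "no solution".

First find gcd(2201975, 6866596):
6866596 = 3*2201975 + 260671
2201975 = 8*260671 + 116607
260671 = 2*116607 + 27457
116607 = 4*27457 + 6779
27457 = 4*6779 + 341
6779 = 19*341 + 300
341 = 1*300 + 41
300 = 7*41 + 13
41 = 3*13 + 2
13 = 6*2 + 1
2 = 2*1 + 0
gcd = 1, so a unique solution mod 6866596 exists.
Back-substitute for the Bézout coefficients:
1 = 13 − 6·2
1 = −6·41 + 19·13
1 = 19·300 − 139·41
1 = −139·341 + 158·300
1 = 158·6779 − 3141·341
1 = −3141·27457 + 12722·6779
1 = 12722·116607 − 54029·27457
1 = −54029·260671 + 120780·116607
1 = 120780·2201975 − 1020269·260671
1 = −1020269·6866596 + 3181587·2201975
So 2201975·(3181587) ≡ 1 (mod 6866596), giving 2201975⁻¹ ≡ 3181587.
x ≡ 2201975⁻¹·353873 ≡ 3181587·353873 ≡ 3189907 (mod 6866596).

3189907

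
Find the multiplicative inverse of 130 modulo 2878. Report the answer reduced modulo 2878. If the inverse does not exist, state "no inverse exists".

no inverse exists

Euclidean algorithm on 2878, 130:
2878 = 22×130 + 18
130 = 7×18 + 4
18 = 4×4 + 2
4 = 2×2 + 0
gcd(130, 2878) = 2 ≠ 1, so 130 has no multiplicative inverse modulo 2878.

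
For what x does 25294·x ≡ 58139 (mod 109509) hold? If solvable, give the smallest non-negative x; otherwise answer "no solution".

14441

First find gcd(25294, 109509):
109509 = 4*25294 + 8333
25294 = 3*8333 + 295
8333 = 28*295 + 73
295 = 4*73 + 3
73 = 24*3 + 1
3 = 3*1 + 0
gcd = 1, so a unique solution mod 109509 exists.
Back-substitute for the Bézout coefficients:
1 = 73 − 24·3
1 = −24·295 + 97·73
1 = 97·8333 − 2740·295
1 = −2740·25294 + 8317·8333
1 = 8317·109509 − 36008·25294
So 25294·(-36008) ≡ 1 (mod 109509), giving 25294⁻¹ ≡ 73501.
x ≡ 25294⁻¹·58139 ≡ 73501·58139 ≡ 14441 (mod 109509).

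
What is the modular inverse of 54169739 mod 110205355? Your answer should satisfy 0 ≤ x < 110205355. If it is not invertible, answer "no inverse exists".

Euclidean algorithm on 110205355, 54169739:
110205355 = 2·54169739 + 1865877
54169739 = 29·1865877 + 59306
1865877 = 31·59306 + 27391
59306 = 2·27391 + 4524
27391 = 6·4524 + 247
4524 = 18·247 + 78
247 = 3·78 + 13
78 = 6·13 + 0
Since gcd = 13 > 1, 54169739 is not a unit mod 110205355.

no inverse exists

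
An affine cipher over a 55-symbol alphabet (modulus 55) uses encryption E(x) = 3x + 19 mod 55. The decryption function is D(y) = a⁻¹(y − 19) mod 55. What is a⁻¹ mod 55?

gcd(55, 3) by repeated division:
55 = 18·3 + 1
3 = 3·1 + 0
gcd = 1, so the inverse exists. Back-substitute:
1 = 55 − 18·3
Hence 3⁻¹ ≡ -18 ≡ 37 (mod 55).

37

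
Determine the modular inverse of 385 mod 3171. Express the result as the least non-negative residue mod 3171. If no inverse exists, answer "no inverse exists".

Compute gcd(385, 3171):
3171 = 8·385 + 91
385 = 4·91 + 21
91 = 4·21 + 7
21 = 3·7 + 0
Since gcd = 7 > 1, 385 is not a unit mod 3171.

no inverse exists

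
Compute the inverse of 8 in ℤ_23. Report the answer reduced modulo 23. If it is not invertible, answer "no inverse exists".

Extended Euclidean algorithm:
23 = 2×8 + 7
8 = 1×7 + 1
7 = 7×1 + 0
gcd = 1, so the inverse exists. Back-substitute:
1 = 8 − 7
1 = −23 + 3·8
So 8·3 ≡ 1 (mod 23).

3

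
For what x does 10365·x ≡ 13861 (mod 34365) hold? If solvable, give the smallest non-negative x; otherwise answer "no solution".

gcd(10365, 34365):
34365 = 3·10365 + 3270
10365 = 3·3270 + 555
3270 = 5·555 + 495
555 = 1·495 + 60
495 = 8·60 + 15
60 = 4·15 + 0
gcd = 15, but 15 ∤ 13861, so the congruence has no solution.

no solution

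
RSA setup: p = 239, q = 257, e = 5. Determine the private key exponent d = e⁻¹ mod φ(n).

φ(n) = (p−1)(q−1) = 238·256 = 60928.
Need d with 5·d ≡ 1 (mod 60928). Apply the extended Euclidean algorithm:
60928 = 12185·5 + 3
5 = 1·3 + 2
3 = 1·2 + 1
2 = 2·1 + 0
Back-substitute:
1 = 3 − 2
1 = −5 + 2·3
1 = 2·60928 − 24371·5
So 5·(-24371) ≡ 1 (mod 60928), hence d ≡ -24371 ≡ 36557 (mod 60928).

36557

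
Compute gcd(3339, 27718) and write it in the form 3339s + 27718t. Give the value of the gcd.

1

Repeated division:
27718 = 8*3339 + 1006
3339 = 3*1006 + 321
1006 = 3*321 + 43
321 = 7*43 + 20
43 = 2*20 + 3
20 = 6*3 + 2
3 = 1*2 + 1
2 = 2*1 + 0
gcd(3339, 27718) = 1.
Back-substituting:
1 = 3 − 2
1 = −20 + 7·3
1 = 7·43 − 15·20
1 = −15·321 + 112·43
1 = 112·1006 − 351·321
1 = −351·3339 + 1165·1006
1 = 1165·27718 − 9671·3339
So 1 = (1165)·27718 + (-9671)·3339.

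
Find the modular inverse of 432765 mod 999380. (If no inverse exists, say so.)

Euclidean algorithm on 999380, 432765:
999380 = 2·432765 + 133850
432765 = 3·133850 + 31215
133850 = 4·31215 + 8990
31215 = 3·8990 + 4245
8990 = 2·4245 + 500
4245 = 8·500 + 245
500 = 2·245 + 10
245 = 24·10 + 5
10 = 2·5 + 0
gcd(432765, 999380) = 5 ≠ 1, so 432765 has no multiplicative inverse modulo 999380.

no inverse exists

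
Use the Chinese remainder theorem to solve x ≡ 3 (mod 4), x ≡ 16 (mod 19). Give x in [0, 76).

Write x = 3 + 4·k. Then 4·k ≡ 16 − 3 ≡ 13 (mod 19).
Need 4⁻¹ mod 19. Extended Euclid on (19, 4):
19 = 4×4 + 3
4 = 1×3 + 1
3 = 3×1 + 0
Back-substitute:
1 = 4 − 3
1 = −19 + 5·4
4⁻¹ ≡ 5 (mod 19), so k ≡ 5·13 ≡ 8 (mod 19).
x = 3 + 4·8 = 35.

35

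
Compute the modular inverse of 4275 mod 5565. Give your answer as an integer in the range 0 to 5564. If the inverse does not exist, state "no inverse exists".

Euclidean algorithm on 5565, 4275:
5565 = 1·4275 + 1290
4275 = 3·1290 + 405
1290 = 3·405 + 75
405 = 5·75 + 30
75 = 2·30 + 15
30 = 2·15 + 0
Since gcd = 15 > 1, 4275 is not a unit mod 5565.

no inverse exists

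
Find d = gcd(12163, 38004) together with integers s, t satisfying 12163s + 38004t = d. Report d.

Euclidean algorithm:
38004 = 3*12163 + 1515
12163 = 8*1515 + 43
1515 = 35*43 + 10
43 = 4*10 + 3
10 = 3*3 + 1
3 = 3*1 + 0
gcd(12163, 38004) = 1.
Back-substituting:
1 = 10 − 3·3
1 = −3·43 + 13·10
1 = 13·1515 − 458·43
1 = −458·12163 + 3677·1515
1 = 3677·38004 − 11489·12163
So 1 = (3677)·38004 + (-11489)·12163.

1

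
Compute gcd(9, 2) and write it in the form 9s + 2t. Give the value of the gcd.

Repeated division:
9 = 4×2 + 1
2 = 2×1 + 0
gcd(9, 2) = 1.
Working backward:
1 = 9 − 4·2
So 1 = (1)·9 + (-4)·2.

1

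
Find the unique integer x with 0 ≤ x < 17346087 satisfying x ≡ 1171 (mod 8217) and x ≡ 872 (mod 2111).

Write x = 1171 + 8217·k. Then 8217·k ≡ 872 − 1171 ≡ 1812 (mod 2111).
Need 8217⁻¹ mod 2111. Extended Euclid on (2111, 1884):
2111 = 1*1884 + 227
1884 = 8*227 + 68
227 = 3*68 + 23
68 = 2*23 + 22
23 = 1*22 + 1
22 = 22*1 + 0
Back-substitute:
1 = 23 − 22
1 = −68 + 3·23
1 = 3·227 − 10·68
1 = −10·1884 + 83·227
1 = 83·2111 − 93·1884
8217⁻¹ ≡ 2018 (mod 2111), so k ≡ 2018·1812 ≡ 364 (mod 2111).
x = 1171 + 8217·364 = 2992159.

2992159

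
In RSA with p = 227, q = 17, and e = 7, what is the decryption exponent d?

2583

φ(n) = (p−1)(q−1) = 226·16 = 3616.
Need d with 7·d ≡ 1 (mod 3616). Apply the extended Euclidean algorithm:
3616 = 516·7 + 4
7 = 1·4 + 3
4 = 1·3 + 1
3 = 3·1 + 0
Back-substitute:
1 = 4 − 3
1 = −7 + 2·4
1 = 2·3616 − 1033·7
So 7·(-1033) ≡ 1 (mod 3616), hence d ≡ -1033 ≡ 2583 (mod 3616).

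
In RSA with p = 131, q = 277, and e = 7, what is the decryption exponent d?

φ(n) = (p−1)(q−1) = 130·276 = 35880.
Need d with 7·d ≡ 1 (mod 35880). Apply the extended Euclidean algorithm:
35880 = 5125·7 + 5
7 = 1·5 + 2
5 = 2·2 + 1
2 = 2·1 + 0
Back-substitute:
1 = 5 − 2·2
1 = −2·7 + 3·5
1 = 3·35880 − 15377·7
So 7·(-15377) ≡ 1 (mod 35880), hence d ≡ -15377 ≡ 20503 (mod 35880).

20503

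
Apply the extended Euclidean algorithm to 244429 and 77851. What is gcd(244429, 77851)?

1

Euclidean algorithm:
244429 = 3×77851 + 10876
77851 = 7×10876 + 1719
10876 = 6×1719 + 562
1719 = 3×562 + 33
562 = 17×33 + 1
33 = 33×1 + 0
gcd(244429, 77851) = 1.
Express as a combination:
1 = 562 − 17·33
1 = −17·1719 + 52·562
1 = 52·10876 − 329·1719
1 = −329·77851 + 2355·10876
1 = 2355·244429 − 7394·77851
So 1 = (2355)·244429 + (-7394)·77851.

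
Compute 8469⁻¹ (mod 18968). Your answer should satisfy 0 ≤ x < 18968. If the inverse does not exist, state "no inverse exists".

3261

Run Euclid on (18968, 8469):
18968 = 2*8469 + 2030
8469 = 4*2030 + 349
2030 = 5*349 + 285
349 = 1*285 + 64
285 = 4*64 + 29
64 = 2*29 + 6
29 = 4*6 + 5
6 = 1*5 + 1
5 = 5*1 + 0
gcd = 1, so the inverse exists. Back-substitute:
1 = 6 − 5
1 = −29 + 5·6
1 = 5·64 − 11·29
1 = −11·285 + 49·64
1 = 49·349 − 60·285
1 = −60·2030 + 349·349
1 = 349·8469 − 1456·2030
1 = −1456·18968 + 3261·8469
So 8469·3261 ≡ 1 (mod 18968).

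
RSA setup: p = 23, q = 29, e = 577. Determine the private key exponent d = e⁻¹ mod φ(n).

537

φ(n) = (p−1)(q−1) = 22·28 = 616.
Need d with 577·d ≡ 1 (mod 616). Apply the extended Euclidean algorithm:
616 = 1·577 + 39
577 = 14·39 + 31
39 = 1·31 + 8
31 = 3·8 + 7
8 = 1·7 + 1
7 = 7·1 + 0
Back-substitute:
1 = 8 − 7
1 = −31 + 4·8
1 = 4·39 − 5·31
1 = −5·577 + 74·39
1 = 74·616 − 79·577
So 577·(-79) ≡ 1 (mod 616), hence d ≡ -79 ≡ 537 (mod 616).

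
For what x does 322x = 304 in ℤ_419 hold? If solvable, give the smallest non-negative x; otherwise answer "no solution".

First find gcd(322, 419):
419 = 1*322 + 97
322 = 3*97 + 31
97 = 3*31 + 4
31 = 7*4 + 3
4 = 1*3 + 1
3 = 3*1 + 0
gcd = 1, so a unique solution mod 419 exists.
Back-substitute for the Bézout coefficients:
1 = 4 − 3
1 = −31 + 8·4
1 = 8·97 − 25·31
1 = −25·322 + 83·97
1 = 83·419 − 108·322
So 322·(-108) ≡ 1 (mod 419), giving 322⁻¹ ≡ 311.
x ≡ 322⁻¹·304 ≡ 311·304 ≡ 269 (mod 419).

269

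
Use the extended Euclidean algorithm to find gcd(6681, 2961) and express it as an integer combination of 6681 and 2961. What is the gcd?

3

Repeated division:
6681 = 2×2961 + 759
2961 = 3×759 + 684
759 = 1×684 + 75
684 = 9×75 + 9
75 = 8×9 + 3
9 = 3×3 + 0
gcd(6681, 2961) = 3.
Back-substituting:
3 = 75 − 8·9
3 = −8·684 + 73·75
3 = 73·759 − 81·684
3 = −81·2961 + 316·759
3 = 316·6681 − 713·2961
So 3 = (316)·6681 + (-713)·2961.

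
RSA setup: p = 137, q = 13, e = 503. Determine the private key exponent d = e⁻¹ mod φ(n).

φ(n) = (p−1)(q−1) = 136·12 = 1632.
Need d with 503·d ≡ 1 (mod 1632). Apply the extended Euclidean algorithm:
1632 = 3*503 + 123
503 = 4*123 + 11
123 = 11*11 + 2
11 = 5*2 + 1
2 = 2*1 + 0
Back-substitute:
1 = 11 − 5·2
1 = −5·123 + 56·11
1 = 56·503 − 229·123
1 = −229·1632 + 743·503
So 503·743 ≡ 1 (mod 1632), hence d = 743.

743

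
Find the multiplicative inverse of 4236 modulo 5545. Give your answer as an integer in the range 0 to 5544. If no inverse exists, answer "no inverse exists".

3266

Extended Euclidean algorithm:
5545 = 1*4236 + 1309
4236 = 3*1309 + 309
1309 = 4*309 + 73
309 = 4*73 + 17
73 = 4*17 + 5
17 = 3*5 + 2
5 = 2*2 + 1
2 = 2*1 + 0
The gcd is 1. Working backward:
1 = 5 − 2·2
1 = −2·17 + 7·5
1 = 7·73 − 30·17
1 = −30·309 + 127·73
1 = 127·1309 − 538·309
1 = −538·4236 + 1741·1309
1 = 1741·5545 − 2279·4236
Thus 4236·(-2279) ≡ 1 (mod 5545); reducing, -2279 mod 5545 = 3266.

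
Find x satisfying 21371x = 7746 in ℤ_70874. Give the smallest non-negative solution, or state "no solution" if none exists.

First find gcd(21371, 70874):
70874 = 3·21371 + 6761
21371 = 3·6761 + 1088
6761 = 6·1088 + 233
1088 = 4·233 + 156
233 = 1·156 + 77
156 = 2·77 + 2
77 = 38·2 + 1
2 = 2·1 + 0
gcd = 1, so a unique solution mod 70874 exists.
Back-substitute for the Bézout coefficients:
1 = 77 − 38·2
1 = −38·156 + 77·77
1 = 77·233 − 115·156
1 = −115·1088 + 537·233
1 = 537·6761 − 3337·1088
1 = −3337·21371 + 10548·6761
1 = 10548·70874 − 34981·21371
So 21371·(-34981) ≡ 1 (mod 70874), giving 21371⁻¹ ≡ 35893.
x ≡ 21371⁻¹·7746 ≡ 35893·7746 ≡ 59350 (mod 70874).

59350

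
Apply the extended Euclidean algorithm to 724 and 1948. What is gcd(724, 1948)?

Apply Euclid's algorithm to 1948 and 724:
1948 = 2·724 + 500
724 = 1·500 + 224
500 = 2·224 + 52
224 = 4·52 + 16
52 = 3·16 + 4
16 = 4·4 + 0
gcd(724, 1948) = 4.
Back-substituting:
4 = 52 − 3·16
4 = −3·224 + 13·52
4 = 13·500 − 29·224
4 = −29·724 + 42·500
4 = 42·1948 − 113·724
So 4 = (42)·1948 + (-113)·724.

4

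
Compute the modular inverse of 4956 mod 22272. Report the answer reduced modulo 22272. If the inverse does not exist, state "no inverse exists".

no inverse exists

Euclidean algorithm on 22272, 4956:
22272 = 4×4956 + 2448
4956 = 2×2448 + 60
2448 = 40×60 + 48
60 = 1×48 + 12
48 = 4×12 + 0
The gcd is 12, not 1, hence no inverse exists.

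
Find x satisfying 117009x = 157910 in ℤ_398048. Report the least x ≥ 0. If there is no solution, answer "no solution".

First find gcd(117009, 398048):
398048 = 3×117009 + 47021
117009 = 2×47021 + 22967
47021 = 2×22967 + 1087
22967 = 21×1087 + 140
1087 = 7×140 + 107
140 = 1×107 + 33
107 = 3×33 + 8
33 = 4×8 + 1
8 = 8×1 + 0
gcd = 1, so a unique solution mod 398048 exists.
Back-substitute for the Bézout coefficients:
1 = 33 − 4·8
1 = −4·107 + 13·33
1 = 13·140 − 17·107
1 = −17·1087 + 132·140
1 = 132·22967 − 2789·1087
1 = −2789·47021 + 5710·22967
1 = 5710·117009 − 14209·47021
1 = −14209·398048 + 48337·117009
So 117009·(48337) ≡ 1 (mod 398048), giving 117009⁻¹ ≡ 48337.
x ≡ 117009⁻¹·157910 ≡ 48337·157910 ≡ 325270 (mod 398048).

325270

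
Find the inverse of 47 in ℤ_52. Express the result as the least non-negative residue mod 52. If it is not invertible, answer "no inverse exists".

gcd(52, 47) by repeated division:
52 = 1×47 + 5
47 = 9×5 + 2
5 = 2×2 + 1
2 = 2×1 + 0
gcd = 1, so the inverse exists. Back-substitute:
1 = 5 − 2·2
1 = −2·47 + 19·5
1 = 19·52 − 21·47
So 47·(-21) ≡ 1 (mod 52), and -21 ≡ 31 (mod 52).

31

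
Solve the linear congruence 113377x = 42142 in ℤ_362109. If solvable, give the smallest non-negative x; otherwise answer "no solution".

no solution

gcd(113377, 362109):
362109 = 3·113377 + 21978
113377 = 5·21978 + 3487
21978 = 6·3487 + 1056
3487 = 3·1056 + 319
1056 = 3·319 + 99
319 = 3·99 + 22
99 = 4·22 + 11
22 = 2·11 + 0
gcd = 11, but 11 ∤ 42142, so the congruence has no solution.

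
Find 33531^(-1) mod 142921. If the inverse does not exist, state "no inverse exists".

Extended Euclidean algorithm:
142921 = 4·33531 + 8797
33531 = 3·8797 + 7140
8797 = 1·7140 + 1657
7140 = 4·1657 + 512
1657 = 3·512 + 121
512 = 4·121 + 28
121 = 4·28 + 9
28 = 3·9 + 1
9 = 9·1 + 0
The gcd is 1. Working backward:
1 = 28 − 3·9
1 = −3·121 + 13·28
1 = 13·512 − 55·121
1 = −55·1657 + 178·512
1 = 178·7140 − 767·1657
1 = −767·8797 + 945·7140
1 = 945·33531 − 3602·8797
1 = −3602·142921 + 15353·33531
So 33531·15353 ≡ 1 (mod 142921).

15353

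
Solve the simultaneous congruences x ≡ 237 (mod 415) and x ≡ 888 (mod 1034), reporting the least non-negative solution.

193212

Write x = 237 + 415·k. Then 415·k ≡ 888 − 237 ≡ 651 (mod 1034).
Need 415⁻¹ mod 1034. Extended Euclid on (1034, 415):
1034 = 2*415 + 204
415 = 2*204 + 7
204 = 29*7 + 1
7 = 7*1 + 0
Back-substitute:
1 = 204 − 29·7
1 = −29·415 + 59·204
1 = 59·1034 − 147·415
415⁻¹ ≡ 887 (mod 1034), so k ≡ 887·651 ≡ 465 (mod 1034).
x = 237 + 415·465 = 193212.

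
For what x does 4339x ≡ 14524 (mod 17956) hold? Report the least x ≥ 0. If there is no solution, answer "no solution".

First find gcd(4339, 17956):
17956 = 4·4339 + 600
4339 = 7·600 + 139
600 = 4·139 + 44
139 = 3·44 + 7
44 = 6·7 + 2
7 = 3·2 + 1
2 = 2·1 + 0
gcd = 1, so a unique solution mod 17956 exists.
Back-substitute for the Bézout coefficients:
1 = 7 − 3·2
1 = −3·44 + 19·7
1 = 19·139 − 60·44
1 = −60·600 + 259·139
1 = 259·4339 − 1873·600
1 = −1873·17956 + 7751·4339
So 4339·(7751) ≡ 1 (mod 17956), giving 4339⁻¹ ≡ 7751.
x ≡ 4339⁻¹·14524 ≡ 7751·14524 ≡ 9360 (mod 17956).

9360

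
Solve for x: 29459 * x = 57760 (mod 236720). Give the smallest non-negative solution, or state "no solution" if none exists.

71840

First find gcd(29459, 236720):
236720 = 8*29459 + 1048
29459 = 28*1048 + 115
1048 = 9*115 + 13
115 = 8*13 + 11
13 = 1*11 + 2
11 = 5*2 + 1
2 = 2*1 + 0
gcd = 1, so a unique solution mod 236720 exists.
Back-substitute for the Bézout coefficients:
1 = 11 − 5·2
1 = −5·13 + 6·11
1 = 6·115 − 53·13
1 = −53·1048 + 483·115
1 = 483·29459 − 13577·1048
1 = −13577·236720 + 109099·29459
So 29459·(109099) ≡ 1 (mod 236720), giving 29459⁻¹ ≡ 109099.
x ≡ 29459⁻¹·57760 ≡ 109099·57760 ≡ 71840 (mod 236720).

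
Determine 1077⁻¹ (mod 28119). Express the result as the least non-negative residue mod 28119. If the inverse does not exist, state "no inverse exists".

Euclidean algorithm on 28119, 1077:
28119 = 26×1077 + 117
1077 = 9×117 + 24
117 = 4×24 + 21
24 = 1×21 + 3
21 = 7×3 + 0
gcd(1077, 28119) = 3 ≠ 1, so 1077 has no multiplicative inverse modulo 28119.

no inverse exists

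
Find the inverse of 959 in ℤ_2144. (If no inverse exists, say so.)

Apply the Euclidean algorithm to 2144 and 959:
2144 = 2·959 + 226
959 = 4·226 + 55
226 = 4·55 + 6
55 = 9·6 + 1
6 = 6·1 + 0
Since gcd(959, 2144) = 1, back-substitute to write 1 as a combination:
1 = 55 − 9·6
1 = −9·226 + 37·55
1 = 37·959 − 157·226
1 = −157·2144 + 351·959
So 959·351 ≡ 1 (mod 2144).

351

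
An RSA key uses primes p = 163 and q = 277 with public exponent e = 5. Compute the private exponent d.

φ(n) = (p−1)(q−1) = 162·276 = 44712.
Need d with 5·d ≡ 1 (mod 44712). Apply the extended Euclidean algorithm:
44712 = 8942×5 + 2
5 = 2×2 + 1
2 = 2×1 + 0
Back-substitute:
1 = 5 − 2·2
1 = −2·44712 + 17885·5
So 5·17885 ≡ 1 (mod 44712), hence d = 17885.

17885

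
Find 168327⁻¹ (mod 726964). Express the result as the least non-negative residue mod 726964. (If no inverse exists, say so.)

Run Euclid on (726964, 168327):
726964 = 4×168327 + 53656
168327 = 3×53656 + 7359
53656 = 7×7359 + 2143
7359 = 3×2143 + 930
2143 = 2×930 + 283
930 = 3×283 + 81
283 = 3×81 + 40
81 = 2×40 + 1
40 = 40×1 + 0
The gcd is 1. Working backward:
1 = 81 − 2·40
1 = −2·283 + 7·81
1 = 7·930 − 23·283
1 = −23·2143 + 53·930
1 = 53·7359 − 182·2143
1 = −182·53656 + 1327·7359
1 = 1327·168327 − 4163·53656
1 = −4163·726964 + 17979·168327
So 168327·17979 ≡ 1 (mod 726964).

17979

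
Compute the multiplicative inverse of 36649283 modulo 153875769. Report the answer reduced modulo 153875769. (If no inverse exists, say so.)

gcd(153875769, 36649283) by repeated division:
153875769 = 4·36649283 + 7278637
36649283 = 5·7278637 + 256098
7278637 = 28·256098 + 107893
256098 = 2·107893 + 40312
107893 = 2·40312 + 27269
40312 = 1·27269 + 13043
27269 = 2·13043 + 1183
13043 = 11·1183 + 30
1183 = 39·30 + 13
30 = 2·13 + 4
13 = 3·4 + 1
4 = 4·1 + 0
Since gcd(36649283, 153875769) = 1, back-substitute to write 1 as a combination:
1 = 13 − 3·4
1 = −3·30 + 7·13
1 = 7·1183 − 276·30
1 = −276·13043 + 3043·1183
1 = 3043·27269 − 6362·13043
1 = −6362·40312 + 9405·27269
1 = 9405·107893 − 25172·40312
1 = −25172·256098 + 59749·107893
1 = 59749·7278637 − 1698144·256098
1 = −1698144·36649283 + 8550469·7278637
1 = 8550469·153875769 − 35900020·36649283
So 36649283·(-35900020) ≡ 1 (mod 153875769), and -35900020 ≡ 117975749 (mod 153875769).

117975749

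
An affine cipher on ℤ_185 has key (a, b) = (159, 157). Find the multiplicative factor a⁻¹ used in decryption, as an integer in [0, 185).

Extended Euclidean algorithm:
185 = 1·159 + 26
159 = 6·26 + 3
26 = 8·3 + 2
3 = 1·2 + 1
2 = 2·1 + 0
gcd = 1, so the inverse exists. Back-substitute:
1 = 3 − 2
1 = −26 + 9·3
1 = 9·159 − 55·26
1 = −55·185 + 64·159
So 159·64 ≡ 1 (mod 185).

64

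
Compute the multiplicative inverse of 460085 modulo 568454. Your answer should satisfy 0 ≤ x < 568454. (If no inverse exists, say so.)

385243

gcd(568454, 460085) by repeated division:
568454 = 1*460085 + 108369
460085 = 4*108369 + 26609
108369 = 4*26609 + 1933
26609 = 13*1933 + 1480
1933 = 1*1480 + 453
1480 = 3*453 + 121
453 = 3*121 + 90
121 = 1*90 + 31
90 = 2*31 + 28
31 = 1*28 + 3
28 = 9*3 + 1
3 = 3*1 + 0
gcd = 1, so the inverse exists. Back-substitute:
1 = 28 − 9·3
1 = −9·31 + 10·28
1 = 10·90 − 29·31
1 = −29·121 + 39·90
1 = 39·453 − 146·121
1 = −146·1480 + 477·453
1 = 477·1933 − 623·1480
1 = −623·26609 + 8576·1933
1 = 8576·108369 − 34927·26609
1 = −34927·460085 + 148284·108369
1 = 148284·568454 − 183211·460085
So 460085·(-183211) ≡ 1 (mod 568454), and -183211 ≡ 385243 (mod 568454).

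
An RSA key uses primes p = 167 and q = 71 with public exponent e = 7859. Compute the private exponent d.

φ(n) = (p−1)(q−1) = 166·70 = 11620.
Need d with 7859·d ≡ 1 (mod 11620). Apply the extended Euclidean algorithm:
11620 = 1×7859 + 3761
7859 = 2×3761 + 337
3761 = 11×337 + 54
337 = 6×54 + 13
54 = 4×13 + 2
13 = 6×2 + 1
2 = 2×1 + 0
Back-substitute:
1 = 13 − 6·2
1 = −6·54 + 25·13
1 = 25·337 − 156·54
1 = −156·3761 + 1741·337
1 = 1741·7859 − 3638·3761
1 = −3638·11620 + 5379·7859
So 7859·5379 ≡ 1 (mod 11620), hence d = 5379.

5379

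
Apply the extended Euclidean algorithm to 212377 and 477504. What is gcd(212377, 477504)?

1

Euclidean algorithm:
477504 = 2*212377 + 52750
212377 = 4*52750 + 1377
52750 = 38*1377 + 424
1377 = 3*424 + 105
424 = 4*105 + 4
105 = 26*4 + 1
4 = 4*1 + 0
gcd(212377, 477504) = 1.
Express as a combination:
1 = 105 − 26·4
1 = −26·424 + 105·105
1 = 105·1377 − 341·424
1 = −341·52750 + 13063·1377
1 = 13063·212377 − 52593·52750
1 = −52593·477504 + 118249·212377
So 1 = (-52593)·477504 + (118249)·212377.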